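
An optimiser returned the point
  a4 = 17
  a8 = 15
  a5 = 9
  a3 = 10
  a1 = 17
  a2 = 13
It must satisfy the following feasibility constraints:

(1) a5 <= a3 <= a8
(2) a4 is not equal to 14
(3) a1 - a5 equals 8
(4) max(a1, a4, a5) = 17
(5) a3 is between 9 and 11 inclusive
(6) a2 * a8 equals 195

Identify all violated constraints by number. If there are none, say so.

(1) values 9 <= 10 <= 15 — holds.
(2) a4 = 17, and 17 ≠ 14 — holds.
(3) a1 - a5 = 17 - 9 = 8 — holds.
(4) max(17, 17, 9) = 17 — holds.
(5) a3 = 10 lies in [9, 11] — holds.
(6) a2 * a8 = 13 * 15 = 195 — holds.

The assignment satisfies every constraint.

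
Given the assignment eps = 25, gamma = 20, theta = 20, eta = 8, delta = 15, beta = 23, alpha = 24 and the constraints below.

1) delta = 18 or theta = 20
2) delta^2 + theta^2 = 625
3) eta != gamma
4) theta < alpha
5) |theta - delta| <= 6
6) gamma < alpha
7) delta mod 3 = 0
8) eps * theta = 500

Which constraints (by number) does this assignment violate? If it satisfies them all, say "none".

All constraints are satisfied.

1) delta = 15 ≠ 18, but theta = 20 = 20 (second disjunct)  OK
2) delta^2 + theta^2 = 15^2 + 20^2 = 225 + 400 = 625  OK
3) eta = 8, gamma = 20; distinct  OK
4) theta = 20, alpha = 24; 20 < 24  OK
5) |20 - 15| = 5; 5 ≤ 6  OK
6) gamma = 20, alpha = 24; 20 < 24  OK
7) 15 mod 3 = 0  OK
8) eps * theta = 25 * 20 = 500  OK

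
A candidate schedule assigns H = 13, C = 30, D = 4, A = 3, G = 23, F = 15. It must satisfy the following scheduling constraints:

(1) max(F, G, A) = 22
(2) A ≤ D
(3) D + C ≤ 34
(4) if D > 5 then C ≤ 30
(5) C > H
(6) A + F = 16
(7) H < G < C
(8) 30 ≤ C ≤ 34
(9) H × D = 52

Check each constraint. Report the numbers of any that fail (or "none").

Constraints 1 and 6 do not hold.

(1) max(15, 23, 3) = 23, not 22  ✘
(2) A = 3, D = 4; 3 ≤ 4  ✔
(3) D + C = 4 + 30 = 34; 34 ≤ 34  ✔
(4) D = 4, not > 5; antecedent false, conditional vacuously true  ✔
(5) C = 30, H = 13; 30 > 13  ✔
(6) A + F = 3 + 15 = 18, not 16  ✘
(7) values 13 < 23 < 30  ✔
(8) C = 30 lies in [30, 34]  ✔
(9) H × D = 13 × 4 = 52  ✔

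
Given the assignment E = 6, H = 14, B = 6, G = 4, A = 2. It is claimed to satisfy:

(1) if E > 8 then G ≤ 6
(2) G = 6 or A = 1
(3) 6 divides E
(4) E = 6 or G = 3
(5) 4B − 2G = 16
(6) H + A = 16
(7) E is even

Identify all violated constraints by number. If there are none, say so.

The assignment fails constraint 2.

(1) E = 6, not > 8; antecedent false, conditional vacuously true  ✔
(2) G = 4 ≠ 6 and A = 2 ≠ 1; both disjuncts false  ✘
(3) 6 / 6 = 1, so 6 divides 6  ✔
(4) E = 6 = 6 (first disjunct)  ✔
(5) 4B − 2G = 4(6) − 2(4) = 16  ✔
(6) H + A = 14 + 2 = 16  ✔
(7) E = 6 is even  ✔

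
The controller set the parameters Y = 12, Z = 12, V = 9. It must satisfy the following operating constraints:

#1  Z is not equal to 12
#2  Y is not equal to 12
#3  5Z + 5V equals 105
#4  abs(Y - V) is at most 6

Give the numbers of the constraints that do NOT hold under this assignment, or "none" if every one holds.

#1 Z = 12, but 12 is required to differ — violated.
#2 Y = 12, but 12 is required to differ — violated.
#3 5Z + 5V = 5(12) + 5(9) = 105 — satisfied.
#4 abs(12 - 9) = 3; 3 ≤ 6 — satisfied.

Constraints 1 and 2 are violated.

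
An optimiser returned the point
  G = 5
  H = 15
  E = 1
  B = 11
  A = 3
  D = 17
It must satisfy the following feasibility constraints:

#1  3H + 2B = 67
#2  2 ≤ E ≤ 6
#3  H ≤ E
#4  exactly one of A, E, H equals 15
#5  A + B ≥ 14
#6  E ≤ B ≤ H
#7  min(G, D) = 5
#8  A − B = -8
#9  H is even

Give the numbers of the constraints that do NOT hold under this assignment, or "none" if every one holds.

Violated: 2, 3, 9.

#1 3H + 2B = 3(15) + 2(11) = 67 — OK.
#2 E = 1 is outside [2, 6] — violated.
#3 H = 15, E = 1; 15 > 1 (want ≤) — violated.
#4 A=3, E=1, H=15; 1 of them equals 15 — OK.
#5 A + B = 3 + 11 = 14; 14 ≥ 14 — OK.
#6 values 1 ≤ 11 ≤ 15 — OK.
#7 min(5, 17) = 5 — OK.
#8 A − B = 3 − 11 = -8 — OK.
#9 H = 15 is odd — violated.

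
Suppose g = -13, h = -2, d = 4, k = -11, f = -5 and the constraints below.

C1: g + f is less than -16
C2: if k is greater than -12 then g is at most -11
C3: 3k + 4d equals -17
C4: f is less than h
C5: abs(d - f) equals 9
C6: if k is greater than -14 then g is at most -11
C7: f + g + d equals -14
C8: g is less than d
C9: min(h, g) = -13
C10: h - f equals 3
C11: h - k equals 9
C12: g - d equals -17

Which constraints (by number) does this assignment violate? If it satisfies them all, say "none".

No violations.

C1: g + f = -13 + (-5) = -18; -18 < -16 — holds.
C2: k = -11 > -12, so we need g ≤ -11; g = -13 ≤ -11 — holds.
C3: 3k + 4d = 3(-11) + 4(4) = -17 — holds.
C4: f = -5, h = -2; -5 < -2 — holds.
C5: abs(4 - (-5)) = 9 — holds.
C6: k = -11 > -14, so we need g ≤ -11; g = -13 ≤ -11 — holds.
C7: f + g + d = -5 + (-13) + 4 = -14 — holds.
C8: g = -13, d = 4; -13 < 4 — holds.
C9: min(-2, -13) = -13 — holds.
C10: h - f = -2 - (-5) = 3 — holds.
C11: h - k = -2 - (-11) = 9 — holds.
C12: g - d = -13 - 4 = -17 — holds.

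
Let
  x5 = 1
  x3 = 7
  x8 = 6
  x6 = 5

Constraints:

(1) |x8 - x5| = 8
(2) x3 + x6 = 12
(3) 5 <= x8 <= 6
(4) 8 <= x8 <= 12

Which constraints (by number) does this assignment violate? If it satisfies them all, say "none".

(1) |6 - 1| = 5, not 8  ✗
(2) x3 + x6 = 7 + 5 = 12  ✓
(3) x8 = 6 lies in [5, 6]  ✓
(4) x8 = 6 is outside [8, 12]  ✗

Constraints 1, 4 do not hold.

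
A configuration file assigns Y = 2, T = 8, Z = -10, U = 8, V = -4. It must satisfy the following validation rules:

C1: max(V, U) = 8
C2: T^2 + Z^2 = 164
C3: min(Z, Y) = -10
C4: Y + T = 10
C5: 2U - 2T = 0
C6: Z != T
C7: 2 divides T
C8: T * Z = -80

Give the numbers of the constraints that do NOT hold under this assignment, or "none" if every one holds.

C1: max(-4, 8) = 8 — holds.
C2: T^2 + Z^2 = 8^2 + (-10)^2 = 64 + 100 = 164 — holds.
C3: min(-10, 2) = -10 — holds.
C4: Y + T = 2 + 8 = 10 — holds.
C5: 2U - 2T = 2(8) - 2(8) = 0 — holds.
C6: Z = -10, T = 8; distinct — holds.
C7: 8 / 2 = 4, so 2 divides 8 — holds.
C8: T * Z = 8 * (-10) = -80 — holds.

None — every constraint holds.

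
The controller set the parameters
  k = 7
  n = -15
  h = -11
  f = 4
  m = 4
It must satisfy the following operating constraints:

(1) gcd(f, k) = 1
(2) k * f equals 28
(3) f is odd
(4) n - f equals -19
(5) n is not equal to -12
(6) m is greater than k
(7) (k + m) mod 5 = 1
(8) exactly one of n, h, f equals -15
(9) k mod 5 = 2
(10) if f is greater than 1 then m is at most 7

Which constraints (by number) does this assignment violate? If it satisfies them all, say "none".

Constraints 3 and 6 are violated.

(1) gcd(4, 7) = 1  OK
(2) k * f = 7 * 4 = 28  OK
(3) f = 4 is even  FAIL
(4) n - f = -15 - 4 = -19  OK
(5) n = -15, and -15 ≠ -12  OK
(6) m = 4, k = 7; 4 ≤ 7 (want >)  FAIL
(7) k + m = 11; 11 mod 5 = 1  OK
(8) n=-15, h=-11, f=4; 1 of them equals -15  OK
(9) 7 mod 5 = 2  OK
(10) f = 4 > 1, so we need m ≤ 7; m = 4 ≤ 7  OK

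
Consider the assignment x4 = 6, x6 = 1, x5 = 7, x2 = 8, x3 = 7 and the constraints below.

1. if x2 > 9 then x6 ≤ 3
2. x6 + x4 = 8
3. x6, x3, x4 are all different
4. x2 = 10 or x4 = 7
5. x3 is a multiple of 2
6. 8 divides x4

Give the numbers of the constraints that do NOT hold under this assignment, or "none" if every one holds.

Constraints 2, 4, 5, and 6 do not hold.

1. x2 = 8, not > 9; antecedent false, conditional vacuously true — holds.
2. x6 + x4 = 1 + 6 = 7, not 8 — fails.
3. values 1, 7, 6 are pairwise distinct — holds.
4. x2 = 8 ≠ 10 and x4 = 6 ≠ 7; both disjuncts false — fails.
5. 7 = 2×3 + 1, so 2 does not divide 7 — fails.
6. 6 = 8×0 + 6, so 8 does not divide 6 — fails.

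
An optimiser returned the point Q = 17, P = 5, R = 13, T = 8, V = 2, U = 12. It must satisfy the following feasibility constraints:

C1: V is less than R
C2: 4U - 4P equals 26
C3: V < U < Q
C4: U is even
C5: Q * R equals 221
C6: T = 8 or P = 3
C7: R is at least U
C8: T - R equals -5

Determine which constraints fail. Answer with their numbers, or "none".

C1: V = 2, R = 13; 2 < 13 — satisfied.
C2: 4U - 4P = 4(12) - 4(5) = 28, not 26 — violated.
C3: values 2 < 12 < 17 — satisfied.
C4: U = 12 is even — satisfied.
C5: Q * R = 17 * 13 = 221 — satisfied.
C6: T = 8 = 8 (first disjunct) — satisfied.
C7: R = 13, U = 12; 13 ≥ 12 — satisfied.
C8: T - R = 8 - 13 = -5 — satisfied.

Constraint 2 is violated.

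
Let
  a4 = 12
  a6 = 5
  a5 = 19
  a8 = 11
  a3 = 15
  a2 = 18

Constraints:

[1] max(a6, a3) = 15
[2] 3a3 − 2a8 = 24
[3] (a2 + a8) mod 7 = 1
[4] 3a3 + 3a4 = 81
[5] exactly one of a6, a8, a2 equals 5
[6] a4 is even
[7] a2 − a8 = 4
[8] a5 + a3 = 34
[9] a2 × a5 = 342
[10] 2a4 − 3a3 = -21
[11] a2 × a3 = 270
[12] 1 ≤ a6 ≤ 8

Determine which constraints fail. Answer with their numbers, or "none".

No — constraints 2, 7 are not satisfied.

[1] max(5, 15) = 15  true
[2] 3a3 − 2a8 = 3(15) − 2(11) = 23, not 24  false
[3] a2 + a8 = 29; 29 mod 7 = 1  true
[4] 3a3 + 3a4 = 3(15) + 3(12) = 81  true
[5] a6=5, a8=11, a2=18; 1 of them equals 5  true
[6] a4 = 12 is even  true
[7] a2 − a8 = 18 − 11 = 7, not 4  false
[8] a5 + a3 = 19 + 15 = 34  true
[9] a2 × a5 = 18 × 19 = 342  true
[10] 2a4 − 3a3 = 2(12) − 3(15) = -21  true
[11] a2 × a3 = 18 × 15 = 270  true
[12] a6 = 5 lies in [1, 8]  true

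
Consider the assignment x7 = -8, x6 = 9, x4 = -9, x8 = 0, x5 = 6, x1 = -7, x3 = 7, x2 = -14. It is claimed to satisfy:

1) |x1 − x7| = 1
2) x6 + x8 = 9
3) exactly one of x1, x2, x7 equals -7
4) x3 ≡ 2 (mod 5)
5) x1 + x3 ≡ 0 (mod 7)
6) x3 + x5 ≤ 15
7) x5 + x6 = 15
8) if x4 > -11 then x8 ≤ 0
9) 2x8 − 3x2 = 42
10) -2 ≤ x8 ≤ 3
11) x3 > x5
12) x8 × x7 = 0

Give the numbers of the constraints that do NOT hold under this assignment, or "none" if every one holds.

Yes — all constraints hold.

1) |-7 − (-8)| = 1 — holds.
2) x6 + x8 = 9 + 0 = 9 — holds.
3) x1=-7, x2=-14, x7=-8; 1 of them equals -7 — holds.
4) 7 mod 5 = 2 — holds.
5) x1 + x3 = 0; 0 mod 7 = 0 — holds.
6) x3 + x5 = 7 + 6 = 13; 13 ≤ 15 — holds.
7) x5 + x6 = 6 + 9 = 15 — holds.
8) x4 = -9 > -11, so we need x8 ≤ 0; x8 = 0 ≤ 0 — holds.
9) 2x8 − 3x2 = 2(0) − 3(-14) = 42 — holds.
10) x8 = 0 lies in [-2, 3] — holds.
11) x3 = 7, x5 = 6; 7 > 6 — holds.
12) x8 × x7 = 0 × (-8) = 0 — holds.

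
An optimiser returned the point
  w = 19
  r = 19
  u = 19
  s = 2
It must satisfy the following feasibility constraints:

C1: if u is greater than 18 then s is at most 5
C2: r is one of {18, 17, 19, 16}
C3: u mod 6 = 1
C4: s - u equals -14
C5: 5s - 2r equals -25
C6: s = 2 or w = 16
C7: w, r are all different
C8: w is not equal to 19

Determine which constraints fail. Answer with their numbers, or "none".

Violated: 4, 5, 7, 8.

C1: u = 19 > 18, so we need s ≤ 5; s = 2 ≤ 5 — holds.
C2: r = 19 is in {18, 17, 19, 16} — holds.
C3: 19 mod 6 = 1 — holds.
C4: s - u = 2 - 19 = -17, not -14 — fails.
C5: 5s - 2r = 5(2) - 2(19) = -28, not -25 — fails.
C6: s = 2 = 2 (first disjunct) — holds.
C7: w = r = 19, not all different — fails.
C8: w = 19, but 19 is required to differ — fails.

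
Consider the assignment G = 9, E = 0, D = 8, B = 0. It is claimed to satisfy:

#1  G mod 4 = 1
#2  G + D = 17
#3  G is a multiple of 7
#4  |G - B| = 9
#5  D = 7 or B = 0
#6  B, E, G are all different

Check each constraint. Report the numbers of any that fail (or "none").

#1 9 mod 4 = 1 — satisfied.
#2 G + D = 9 + 8 = 17 — satisfied.
#3 9 = 7*1 + 2, so 7 does not divide 9 — violated.
#4 |9 - 0| = 9 — satisfied.
#5 D = 8 ≠ 7, but B = 0 = 0 (second disjunct) — satisfied.
#6 B = E = 0, not all different — violated.

Constraints 3 and 6 are violated.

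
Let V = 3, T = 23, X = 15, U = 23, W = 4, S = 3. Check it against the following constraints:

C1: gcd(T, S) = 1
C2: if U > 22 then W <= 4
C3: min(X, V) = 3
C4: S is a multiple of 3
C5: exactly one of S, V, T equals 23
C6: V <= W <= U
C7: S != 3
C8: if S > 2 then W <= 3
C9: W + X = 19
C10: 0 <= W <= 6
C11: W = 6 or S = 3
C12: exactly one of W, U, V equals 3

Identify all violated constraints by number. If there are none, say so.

C1: gcd(23, 3) = 1 — holds.
C2: U = 23 > 22, so we need W ≤ 4; W = 4 ≤ 4 — holds.
C3: min(15, 3) = 3 — holds.
C4: 3 / 3 = 1, so 3 divides 3 — holds.
C5: S=3, V=3, T=23; 1 of them equals 23 — holds.
C6: values 3 <= 4 <= 23 — holds.
C7: S = 3, but 3 is required to differ — fails.
C8: S = 3 > 2, so we need W ≤ 3; but W = 4 > 3 — fails.
C9: W + X = 4 + 15 = 19 — holds.
C10: W = 4 lies in [0, 6] — holds.
C11: W = 4 ≠ 6, but S = 3 = 3 (second disjunct) — holds.
C12: W=4, U=23, V=3; 1 of them equals 3 — holds.

No — constraints 7 and 8 are not satisfied.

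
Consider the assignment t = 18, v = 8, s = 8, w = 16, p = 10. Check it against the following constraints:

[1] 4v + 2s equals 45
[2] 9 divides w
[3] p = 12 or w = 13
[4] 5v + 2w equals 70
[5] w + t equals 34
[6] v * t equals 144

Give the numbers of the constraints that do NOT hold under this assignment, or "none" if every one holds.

[1] 4v + 2s = 4(8) + 2(8) = 48, not 45 — violated.
[2] 16 = 9*1 + 7, so 9 does not divide 16 — violated.
[3] p = 10 ≠ 12 and w = 16 ≠ 13; both disjuncts false — violated.
[4] 5v + 2w = 5(8) + 2(16) = 72, not 70 — violated.
[5] w + t = 16 + 18 = 34 — OK.
[6] v * t = 8 * 18 = 144 — OK.

The assignment fails constraints 1, 2, 3, 4.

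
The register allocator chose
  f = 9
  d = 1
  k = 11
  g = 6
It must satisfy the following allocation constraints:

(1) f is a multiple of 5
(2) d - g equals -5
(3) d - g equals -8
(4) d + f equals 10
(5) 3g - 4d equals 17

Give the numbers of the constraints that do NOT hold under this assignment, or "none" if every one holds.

(1) 9 = 5*1 + 4, so 5 does not divide 9 — violated.
(2) d - g = 1 - 6 = -5 — OK.
(3) d - g = 1 - 6 = -5, not -8 — violated.
(4) d + f = 1 + 9 = 10 — OK.
(5) 3g - 4d = 3(6) - 4(1) = 14, not 17 — violated.

Constraints 1, 3, and 5 are violated.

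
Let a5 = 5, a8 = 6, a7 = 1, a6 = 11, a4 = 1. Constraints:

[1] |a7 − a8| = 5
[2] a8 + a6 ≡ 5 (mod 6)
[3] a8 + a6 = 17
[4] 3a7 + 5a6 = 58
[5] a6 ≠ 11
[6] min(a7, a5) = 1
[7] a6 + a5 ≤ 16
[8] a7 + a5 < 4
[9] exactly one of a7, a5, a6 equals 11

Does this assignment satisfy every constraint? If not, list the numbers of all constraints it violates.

[1] |1 − 6| = 5  OK
[2] a8 + a6 = 17; 17 mod 6 = 5  OK
[3] a8 + a6 = 6 + 11 = 17  OK
[4] 3a7 + 5a6 = 3(1) + 5(11) = 58  OK
[5] a6 = 11, but 11 is required to differ  FAIL
[6] min(1, 5) = 1  OK
[7] a6 + a5 = 11 + 5 = 16; 16 ≤ 16  OK
[8] a7 + a5 = 1 + 5 = 6; 6 ≥ 4, bound 4 not met  FAIL
[9] a7=1, a5=5, a6=11; 1 of them equals 11  OK

The assignment fails constraints 5, 8.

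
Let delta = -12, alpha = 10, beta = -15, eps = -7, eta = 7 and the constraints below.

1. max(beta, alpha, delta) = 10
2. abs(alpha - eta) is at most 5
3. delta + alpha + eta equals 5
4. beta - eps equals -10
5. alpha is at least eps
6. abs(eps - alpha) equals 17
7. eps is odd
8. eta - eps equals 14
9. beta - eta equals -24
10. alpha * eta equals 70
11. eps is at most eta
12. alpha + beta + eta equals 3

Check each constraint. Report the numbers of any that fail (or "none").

1. max(-15, 10, -12) = 10 — holds.
2. abs(10 - 7) = 3; 3 ≤ 5 — holds.
3. delta + alpha + eta = -12 + 10 + 7 = 5 — holds.
4. beta - eps = -15 - (-7) = -8, not -10 — fails.
5. alpha = 10, eps = -7; 10 ≥ -7 — holds.
6. abs(-7 - 10) = 17 — holds.
7. eps = -7 is odd — holds.
8. eta - eps = 7 - (-7) = 14 — holds.
9. beta - eta = -15 - 7 = -22, not -24 — fails.
10. alpha * eta = 10 * 7 = 70 — holds.
11. eps = -7, eta = 7; -7 ≤ 7 — holds.
12. alpha + beta + eta = 10 + (-15) + 7 = 2, not 3 — fails.

Violated: 4, 9, and 12.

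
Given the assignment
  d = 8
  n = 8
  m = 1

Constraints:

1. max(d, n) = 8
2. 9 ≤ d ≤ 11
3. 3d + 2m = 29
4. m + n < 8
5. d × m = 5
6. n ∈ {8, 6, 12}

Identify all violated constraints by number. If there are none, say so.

1. max(8, 8) = 8 — holds.
2. d = 8 is outside [9, 11] — does not hold.
3. 3d + 2m = 3(8) + 2(1) = 26, not 29 — does not hold.
4. m + n = 1 + 8 = 9; 9 ≥ 8, bound 8 not met — does not hold.
5. d × m = 8 × 1 = 8, not 5 — does not hold.
6. n = 8 is in {8, 6, 12} — holds.

The assignment fails constraints 2, 3, 4, 5.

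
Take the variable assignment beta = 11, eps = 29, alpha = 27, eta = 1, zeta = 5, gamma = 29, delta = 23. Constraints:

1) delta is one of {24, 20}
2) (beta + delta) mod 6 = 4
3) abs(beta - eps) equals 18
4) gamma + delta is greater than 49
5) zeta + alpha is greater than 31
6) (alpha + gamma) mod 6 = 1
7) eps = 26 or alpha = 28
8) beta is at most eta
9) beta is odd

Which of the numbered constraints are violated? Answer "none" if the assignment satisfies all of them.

No — constraints 1, 6, 7, and 8 are not satisfied.

1) delta = 23 is not in {24, 20} — fails.
2) beta + delta = 34; 34 mod 6 = 4 — holds.
3) abs(11 - 29) = 18 — holds.
4) gamma + delta = 29 + 23 = 52; 52 > 49 — holds.
5) zeta + alpha = 5 + 27 = 32; 32 > 31 — holds.
6) alpha + gamma = 56; 56 mod 6 = 2, not 1 — fails.
7) eps = 29 ≠ 26 and alpha = 27 ≠ 28; both disjuncts false — fails.
8) beta = 11, eta = 1; 11 > 1 (want ≤) — fails.
9) beta = 11 is odd — holds.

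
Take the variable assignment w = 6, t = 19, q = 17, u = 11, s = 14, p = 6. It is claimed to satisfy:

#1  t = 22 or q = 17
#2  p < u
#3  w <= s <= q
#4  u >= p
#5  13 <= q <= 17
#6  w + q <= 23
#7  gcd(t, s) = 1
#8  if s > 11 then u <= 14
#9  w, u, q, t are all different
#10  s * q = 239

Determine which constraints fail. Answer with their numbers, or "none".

Violated: 10.

#1 t = 19 ≠ 22, but q = 17 = 17 (second disjunct) — holds.
#2 p = 6, u = 11; 6 < 11 — holds.
#3 values 6 <= 14 <= 17 — holds.
#4 u = 11, p = 6; 11 ≥ 6 — holds.
#5 q = 17 lies in [13, 17] — holds.
#6 w + q = 6 + 17 = 23; 23 ≤ 23 — holds.
#7 gcd(19, 14) = 1 — holds.
#8 s = 14 > 11, so we need u ≤ 14; u = 11 ≤ 14 — holds.
#9 values 6, 11, 17, 19 are pairwise distinct — holds.
#10 s * q = 14 * 17 = 238, not 239 — does not hold.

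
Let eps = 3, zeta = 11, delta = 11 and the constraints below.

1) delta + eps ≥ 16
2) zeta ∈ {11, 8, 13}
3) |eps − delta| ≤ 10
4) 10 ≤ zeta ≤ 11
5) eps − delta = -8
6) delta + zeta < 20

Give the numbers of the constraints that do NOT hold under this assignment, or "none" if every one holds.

Constraints 1, 6 are violated.

1) delta + eps = 11 + 3 = 14; 14 < 16, bound 16 not met  false
2) zeta = 11 is in {11, 8, 13}  true
3) |3 − 11| = 8; 8 ≤ 10  true
4) zeta = 11 lies in [10, 11]  true
5) eps − delta = 3 − 11 = -8  true
6) delta + zeta = 11 + 11 = 22; 22 ≥ 20, bound 20 not met  false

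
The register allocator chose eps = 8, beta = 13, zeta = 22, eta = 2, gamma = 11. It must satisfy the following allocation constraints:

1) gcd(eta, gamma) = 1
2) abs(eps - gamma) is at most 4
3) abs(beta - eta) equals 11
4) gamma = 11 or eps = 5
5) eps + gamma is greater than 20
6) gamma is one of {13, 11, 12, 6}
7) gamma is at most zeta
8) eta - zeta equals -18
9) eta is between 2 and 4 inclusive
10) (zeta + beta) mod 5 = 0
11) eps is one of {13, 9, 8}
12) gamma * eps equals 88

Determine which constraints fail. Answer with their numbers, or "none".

The assignment fails constraints 5, 8.

1) gcd(2, 11) = 1  ✔
2) abs(8 - 11) = 3; 3 ≤ 4  ✔
3) abs(13 - 2) = 11  ✔
4) gamma = 11 = 11 (first disjunct)  ✔
5) eps + gamma = 8 + 11 = 19; 19 ≤ 20, bound 20 not met  ✘
6) gamma = 11 is in {13, 11, 12, 6}  ✔
7) gamma = 11, zeta = 22; 11 ≤ 22  ✔
8) eta - zeta = 2 - 22 = -20, not -18  ✘
9) eta = 2 lies in [2, 4]  ✔
10) zeta + beta = 35; 35 mod 5 = 0  ✔
11) eps = 8 is in {13, 9, 8}  ✔
12) gamma * eps = 11 * 8 = 88  ✔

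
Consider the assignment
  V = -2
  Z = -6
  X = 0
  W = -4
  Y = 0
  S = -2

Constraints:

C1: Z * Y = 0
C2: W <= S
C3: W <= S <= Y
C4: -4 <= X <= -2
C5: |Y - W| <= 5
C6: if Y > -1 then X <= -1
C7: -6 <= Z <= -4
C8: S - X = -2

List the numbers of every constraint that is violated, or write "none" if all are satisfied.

C1: Z * Y = -6 * 0 = 0  OK
C2: W = -4, S = -2; -4 ≤ -2  OK
C3: values -4 <= -2 <= 0  OK
C4: X = 0 is outside [-4, -2]  FAIL
C5: |0 - (-4)| = 4; 4 ≤ 5  OK
C6: Y = 0 > -1, so we need X ≤ -1; but X = 0 > -1  FAIL
C7: Z = -6 lies in [-6, -4]  OK
C8: S - X = -2 - 0 = -2  OK

No — constraints 4 and 6 are not satisfied.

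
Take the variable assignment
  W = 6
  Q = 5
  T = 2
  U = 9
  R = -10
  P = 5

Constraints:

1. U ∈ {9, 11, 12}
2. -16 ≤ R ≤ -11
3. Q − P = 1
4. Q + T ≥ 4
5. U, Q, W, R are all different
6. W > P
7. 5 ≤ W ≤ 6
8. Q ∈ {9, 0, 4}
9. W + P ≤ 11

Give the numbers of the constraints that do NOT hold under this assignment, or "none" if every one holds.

Violated: 2, 3, 8.

1. U = 9 is in {9, 11, 12} — satisfied.
2. R = -10 is outside [-16, -11] — violated.
3. Q − P = 5 − 5 = 0, not 1 — violated.
4. Q + T = 5 + 2 = 7; 7 ≥ 4 — satisfied.
5. values 9, 5, 6, -10 are pairwise distinct — satisfied.
6. W = 6, P = 5; 6 > 5 — satisfied.
7. W = 6 lies in [5, 6] — satisfied.
8. Q = 5 is not in {9, 0, 4} — violated.
9. W + P = 6 + 5 = 11; 11 ≤ 11 — satisfied.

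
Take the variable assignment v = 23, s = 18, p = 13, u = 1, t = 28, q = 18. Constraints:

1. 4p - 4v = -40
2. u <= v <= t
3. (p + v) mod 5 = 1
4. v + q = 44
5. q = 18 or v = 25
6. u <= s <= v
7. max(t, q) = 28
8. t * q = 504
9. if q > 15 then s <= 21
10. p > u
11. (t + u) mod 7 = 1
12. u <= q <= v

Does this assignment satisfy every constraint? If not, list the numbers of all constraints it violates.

Violated: 4.

1. 4p - 4v = 4(13) - 4(23) = -40 — holds.
2. values 1 <= 23 <= 28 — holds.
3. p + v = 36; 36 mod 5 = 1 — holds.
4. v + q = 23 + 18 = 41, not 44 — does not hold.
5. q = 18 = 18 (first disjunct) — holds.
6. values 1 <= 18 <= 23 — holds.
7. max(28, 18) = 28 — holds.
8. t * q = 28 * 18 = 504 — holds.
9. q = 18 > 15, so we need s ≤ 21; s = 18 ≤ 21 — holds.
10. p = 13, u = 1; 13 > 1 — holds.
11. t + u = 29; 29 mod 7 = 1 — holds.
12. values 1 <= 18 <= 23 — holds.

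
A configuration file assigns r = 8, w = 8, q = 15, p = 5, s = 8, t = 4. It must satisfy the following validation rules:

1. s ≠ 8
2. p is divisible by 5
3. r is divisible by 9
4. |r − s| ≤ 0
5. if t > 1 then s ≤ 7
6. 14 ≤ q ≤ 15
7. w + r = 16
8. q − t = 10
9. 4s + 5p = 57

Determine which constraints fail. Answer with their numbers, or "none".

1. s = 8, but 8 is required to differ — does not hold.
2. 5 / 5 = 1, so 5 divides 5 — holds.
3. 8 = 9×0 + 8, so 9 does not divide 8 — does not hold.
4. |8 − 8| = 0; 0 ≤ 0 — holds.
5. t = 4 > 1, so we need s ≤ 7; but s = 8 > 7 — does not hold.
6. q = 15 lies in [14, 15] — holds.
7. w + r = 8 + 8 = 16 — holds.
8. q − t = 15 − 4 = 11, not 10 — does not hold.
9. 4s + 5p = 4(8) + 5(5) = 57 — holds.

The assignment fails constraints 1, 3, 5, and 8.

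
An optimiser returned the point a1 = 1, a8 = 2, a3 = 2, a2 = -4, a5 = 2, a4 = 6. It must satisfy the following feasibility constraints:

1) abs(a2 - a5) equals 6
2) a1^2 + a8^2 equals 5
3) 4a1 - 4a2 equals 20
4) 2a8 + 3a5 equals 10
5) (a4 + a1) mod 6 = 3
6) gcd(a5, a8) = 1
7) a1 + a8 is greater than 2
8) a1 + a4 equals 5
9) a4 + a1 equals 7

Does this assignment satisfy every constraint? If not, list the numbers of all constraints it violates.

1) abs(-4 - 2) = 6 — holds.
2) a1^2 + a8^2 = 1^2 + 2^2 = 1 + 4 = 5 — holds.
3) 4a1 - 4a2 = 4(1) - 4(-4) = 20 — holds.
4) 2a8 + 3a5 = 2(2) + 3(2) = 10 — holds.
5) a4 + a1 = 7; 7 mod 6 = 1, not 3 — does not hold.
6) gcd(2, 2) = 2, not 1 — does not hold.
7) a1 + a8 = 1 + 2 = 3; 3 > 2 — holds.
8) a1 + a4 = 1 + 6 = 7, not 5 — does not hold.
9) a4 + a1 = 6 + 1 = 7 — holds.

No — constraints 5, 6, and 8 are not satisfied.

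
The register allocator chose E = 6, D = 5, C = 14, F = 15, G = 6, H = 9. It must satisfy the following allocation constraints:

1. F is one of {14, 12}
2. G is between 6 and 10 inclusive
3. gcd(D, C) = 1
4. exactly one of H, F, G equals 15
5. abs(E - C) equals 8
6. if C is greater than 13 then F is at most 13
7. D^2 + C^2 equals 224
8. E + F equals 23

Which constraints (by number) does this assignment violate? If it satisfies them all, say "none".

No — constraints 1, 6, 7, 8 are not satisfied.

1. F = 15 is not in {14, 12}  ✗
2. G = 6 lies in [6, 10]  ✓
3. gcd(5, 14) = 1  ✓
4. H=9, F=15, G=6; 1 of them equals 15  ✓
5. abs(6 - 14) = 8  ✓
6. C = 14 > 13, so we need F ≤ 13; but F = 15 > 13  ✗
7. D^2 + C^2 = 5^2 + 14^2 = 25 + 196 = 221, not 224  ✗
8. E + F = 6 + 15 = 21, not 23  ✗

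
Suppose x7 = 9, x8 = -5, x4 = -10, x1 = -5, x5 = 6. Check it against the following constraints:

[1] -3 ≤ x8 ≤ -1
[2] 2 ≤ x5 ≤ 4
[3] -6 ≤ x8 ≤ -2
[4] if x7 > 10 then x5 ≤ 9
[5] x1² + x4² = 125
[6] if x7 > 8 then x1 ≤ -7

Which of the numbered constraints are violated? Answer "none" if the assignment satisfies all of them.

[1] x8 = -5 is outside [-3, -1] — does not hold.
[2] x5 = 6 is outside [2, 4] — does not hold.
[3] x8 = -5 lies in [-6, -2] — holds.
[4] x7 = 9, not > 10; antecedent false, conditional vacuously true — holds.
[5] x1² + x4² = (-5)² + (-10)² = 25 + 100 = 125 — holds.
[6] x7 = 9 > 8, so we need x1 ≤ -7; but x1 = -5 > -7 — does not hold.

Constraints 1, 2, and 6 do not hold.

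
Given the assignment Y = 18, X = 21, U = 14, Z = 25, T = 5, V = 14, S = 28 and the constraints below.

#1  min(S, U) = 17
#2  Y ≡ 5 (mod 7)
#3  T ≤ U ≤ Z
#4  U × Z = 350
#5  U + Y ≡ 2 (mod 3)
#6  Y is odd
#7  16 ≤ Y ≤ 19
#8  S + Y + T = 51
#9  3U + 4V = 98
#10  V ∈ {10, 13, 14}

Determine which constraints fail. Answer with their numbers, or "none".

#1 min(28, 14) = 14, not 17  no
#2 18 mod 7 = 4, not 5  no
#3 values 5 ≤ 14 ≤ 25  yes
#4 U × Z = 14 × 25 = 350  yes
#5 U + Y = 32; 32 mod 3 = 2  yes
#6 Y = 18 is even  no
#7 Y = 18 lies in [16, 19]  yes
#8 S + Y + T = 28 + 18 + 5 = 51  yes
#9 3U + 4V = 3(14) + 4(14) = 98  yes
#10 V = 14 is in {10, 13, 14}  yes

Constraints 1, 2, and 6 are violated.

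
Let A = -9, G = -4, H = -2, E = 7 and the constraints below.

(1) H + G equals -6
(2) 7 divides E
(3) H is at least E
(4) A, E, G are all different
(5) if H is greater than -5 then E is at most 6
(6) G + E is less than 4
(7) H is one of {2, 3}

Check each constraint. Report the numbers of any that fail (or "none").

(1) H + G = -2 + (-4) = -6 — holds.
(2) 7 / 7 = 1, so 7 divides 7 — holds.
(3) H = -2, E = 7; -2 < 7 (want ≥) — fails.
(4) values -9, 7, -4 are pairwise distinct — holds.
(5) H = -2 > -5, so we need E ≤ 6; but E = 7 > 6 — fails.
(6) G + E = -4 + 7 = 3; 3 < 4 — holds.
(7) H = -2 is not in {2, 3} — fails.

Constraints 3, 5, 7 do not hold.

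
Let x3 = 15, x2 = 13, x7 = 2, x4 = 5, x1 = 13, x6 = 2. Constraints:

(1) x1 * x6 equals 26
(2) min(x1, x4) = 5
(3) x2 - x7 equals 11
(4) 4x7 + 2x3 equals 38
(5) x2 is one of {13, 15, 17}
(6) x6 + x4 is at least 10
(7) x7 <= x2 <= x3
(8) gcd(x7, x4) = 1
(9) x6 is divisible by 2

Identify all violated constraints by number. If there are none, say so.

Constraint 6 does not hold.

(1) x1 * x6 = 13 * 2 = 26  holds
(2) min(13, 5) = 5  holds
(3) x2 - x7 = 13 - 2 = 11  holds
(4) 4x7 + 2x3 = 4(2) + 2(15) = 38  holds
(5) x2 = 13 is in {13, 15, 17}  holds
(6) x6 + x4 = 2 + 5 = 7; 7 < 10, bound 10 not met  fails
(7) values 2 <= 13 <= 15  holds
(8) gcd(2, 5) = 1  holds
(9) 2 / 2 = 1, so 2 divides 2  holds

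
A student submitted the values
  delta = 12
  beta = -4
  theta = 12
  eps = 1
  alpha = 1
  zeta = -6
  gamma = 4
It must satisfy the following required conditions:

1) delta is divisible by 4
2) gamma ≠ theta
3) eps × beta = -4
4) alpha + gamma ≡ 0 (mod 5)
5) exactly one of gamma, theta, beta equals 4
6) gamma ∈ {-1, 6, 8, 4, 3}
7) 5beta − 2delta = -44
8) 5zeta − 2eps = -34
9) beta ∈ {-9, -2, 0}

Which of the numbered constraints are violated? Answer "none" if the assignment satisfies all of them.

The assignment fails constraints 8, 9.

1) 12 / 4 = 3, so 4 divides 12  true
2) gamma = 4, theta = 12; distinct  true
3) eps × beta = 1 × (-4) = -4  true
4) alpha + gamma = 5; 5 mod 5 = 0  true
5) gamma=4, theta=12, beta=-4; 1 of them equals 4  true
6) gamma = 4 is in {-1, 6, 8, 4, 3}  true
7) 5beta − 2delta = 5(-4) − 2(12) = -44  true
8) 5zeta − 2eps = 5(-6) − 2(1) = -32, not -34  false
9) beta = -4 is not in {-9, -2, 0}  false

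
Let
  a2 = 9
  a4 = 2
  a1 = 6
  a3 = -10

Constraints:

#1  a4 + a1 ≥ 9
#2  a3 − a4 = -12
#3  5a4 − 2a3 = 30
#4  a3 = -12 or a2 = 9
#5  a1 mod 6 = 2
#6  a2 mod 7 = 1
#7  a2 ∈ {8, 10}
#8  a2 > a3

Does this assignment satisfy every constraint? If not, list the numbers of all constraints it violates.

#1 a4 + a1 = 2 + 6 = 8; 8 < 9, bound 9 not met  ✘
#2 a3 − a4 = -10 − 2 = -12  ✔
#3 5a4 − 2a3 = 5(2) − 2(-10) = 30  ✔
#4 a3 = -10 ≠ -12, but a2 = 9 = 9 (second disjunct)  ✔
#5 6 mod 6 = 0, not 2  ✘
#6 9 mod 7 = 2, not 1  ✘
#7 a2 = 9 is not in {8, 10}  ✘
#8 a2 = 9, a3 = -10; 9 > -10  ✔

Constraints 1, 5, 6, 7 are violated.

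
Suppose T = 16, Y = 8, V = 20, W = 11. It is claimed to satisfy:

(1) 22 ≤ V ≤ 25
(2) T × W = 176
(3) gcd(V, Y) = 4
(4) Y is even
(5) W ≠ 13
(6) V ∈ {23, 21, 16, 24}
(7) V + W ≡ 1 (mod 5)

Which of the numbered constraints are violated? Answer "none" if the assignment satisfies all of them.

(1) V = 20 is outside [22, 25] — does not hold.
(2) T × W = 16 × 11 = 176 — holds.
(3) gcd(20, 8) = 4 — holds.
(4) Y = 8 is even — holds.
(5) W = 11, and 11 ≠ 13 — holds.
(6) V = 20 is not in {23, 21, 16, 24} — does not hold.
(7) V + W = 31; 31 mod 5 = 1 — holds.

The assignment fails constraints 1 and 6.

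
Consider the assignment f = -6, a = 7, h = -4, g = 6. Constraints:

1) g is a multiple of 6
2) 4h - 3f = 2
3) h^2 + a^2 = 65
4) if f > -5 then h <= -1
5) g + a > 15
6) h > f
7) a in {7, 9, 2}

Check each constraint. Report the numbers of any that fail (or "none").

1) 6 / 6 = 1, so 6 divides 6 — OK.
2) 4h - 3f = 4(-4) - 3(-6) = 2 — OK.
3) h^2 + a^2 = (-4)^2 + 7^2 = 16 + 49 = 65 — OK.
4) f = -6, not > -5; antecedent false, conditional vacuously true — OK.
5) g + a = 6 + 7 = 13; 13 ≤ 15, bound 15 not met — violated.
6) h = -4, f = -6; -4 > -6 — OK.
7) a = 7 is in {7, 9, 2} — OK.

Constraint 5 is violated.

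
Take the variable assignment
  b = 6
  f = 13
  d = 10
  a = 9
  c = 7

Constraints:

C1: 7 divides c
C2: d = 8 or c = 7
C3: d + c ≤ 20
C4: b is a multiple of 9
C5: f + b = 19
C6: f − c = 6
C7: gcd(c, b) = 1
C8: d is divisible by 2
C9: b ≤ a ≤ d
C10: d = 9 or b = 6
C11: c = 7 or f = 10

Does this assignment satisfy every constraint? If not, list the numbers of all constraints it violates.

C1: 7 / 7 = 1, so 7 divides 7 — OK.
C2: d = 10 ≠ 8, but c = 7 = 7 (second disjunct) — OK.
C3: d + c = 10 + 7 = 17; 17 ≤ 20 — OK.
C4: 6 = 9×0 + 6, so 9 does not divide 6 — violated.
C5: f + b = 13 + 6 = 19 — OK.
C6: f − c = 13 − 7 = 6 — OK.
C7: gcd(7, 6) = 1 — OK.
C8: 10 / 2 = 5, so 2 divides 10 — OK.
C9: values 6 ≤ 9 ≤ 10 — OK.
C10: d = 10 ≠ 9, but b = 6 = 6 (second disjunct) — OK.
C11: c = 7 = 7 (first disjunct) — OK.

Constraint 4 does not hold.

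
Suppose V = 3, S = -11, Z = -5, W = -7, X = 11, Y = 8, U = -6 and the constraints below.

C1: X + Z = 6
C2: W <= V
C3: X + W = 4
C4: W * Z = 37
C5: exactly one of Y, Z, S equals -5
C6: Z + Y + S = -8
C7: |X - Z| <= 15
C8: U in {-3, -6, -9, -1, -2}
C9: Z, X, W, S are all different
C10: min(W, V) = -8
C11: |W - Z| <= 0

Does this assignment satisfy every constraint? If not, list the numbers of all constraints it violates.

C1: X + Z = 11 + (-5) = 6  yes
C2: W = -7, V = 3; -7 ≤ 3  yes
C3: X + W = 11 + (-7) = 4  yes
C4: W * Z = -7 * (-5) = 35, not 37  no
C5: Y=8, Z=-5, S=-11; 1 of them equals -5  yes
C6: Z + Y + S = -5 + 8 + (-11) = -8  yes
C7: |11 - (-5)| = 16; 16 > 15, exceeds bound 15  no
C8: U = -6 is in {-3, -6, -9, -1, -2}  yes
C9: values -5, 11, -7, -11 are pairwise distinct  yes
C10: min(-7, 3) = -7, not -8  no
C11: |-7 - (-5)| = 2; 2 > 0, exceeds bound 0  no

Constraints 4, 7, 10, 11 are violated.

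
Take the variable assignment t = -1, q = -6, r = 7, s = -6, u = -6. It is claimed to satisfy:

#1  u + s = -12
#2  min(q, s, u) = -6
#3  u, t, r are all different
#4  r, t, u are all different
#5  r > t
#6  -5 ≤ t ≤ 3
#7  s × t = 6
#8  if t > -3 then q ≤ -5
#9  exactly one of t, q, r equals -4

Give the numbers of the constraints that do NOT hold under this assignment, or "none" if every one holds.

The assignment fails constraint 9.

#1 u + s = -6 + (-6) = -12  yes
#2 min(-6, -6, -6) = -6  yes
#3 values -6, -1, 7 are pairwise distinct  yes
#4 values 7, -1, -6 are pairwise distinct  yes
#5 r = 7, t = -1; 7 > -1  yes
#6 t = -1 lies in [-5, 3]  yes
#7 s × t = -6 × (-1) = 6  yes
#8 t = -1 > -3, so we need q ≤ -5; q = -6 ≤ -5  yes
#9 t=-1, q=-6, r=7; 0 of them equal -4, not exactly one  no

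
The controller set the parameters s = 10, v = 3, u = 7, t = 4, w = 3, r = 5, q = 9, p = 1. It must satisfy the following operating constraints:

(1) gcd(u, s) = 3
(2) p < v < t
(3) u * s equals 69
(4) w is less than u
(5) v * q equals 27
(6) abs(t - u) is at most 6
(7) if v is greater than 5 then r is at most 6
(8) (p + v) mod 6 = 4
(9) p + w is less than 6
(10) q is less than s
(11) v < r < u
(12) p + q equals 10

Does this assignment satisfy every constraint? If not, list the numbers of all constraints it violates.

Constraints 1, 3 do not hold.

(1) gcd(7, 10) = 1, not 3  FAIL
(2) values 1 < 3 < 4  OK
(3) u * s = 7 * 10 = 70, not 69  FAIL
(4) w = 3, u = 7; 3 < 7  OK
(5) v * q = 3 * 9 = 27  OK
(6) abs(4 - 7) = 3; 3 ≤ 6  OK
(7) v = 3, not > 5; antecedent false, conditional vacuously true  OK
(8) p + v = 4; 4 mod 6 = 4  OK
(9) p + w = 1 + 3 = 4; 4 < 6  OK
(10) q = 9, s = 10; 9 < 10  OK
(11) values 3 < 5 < 7  OK
(12) p + q = 1 + 9 = 10  OK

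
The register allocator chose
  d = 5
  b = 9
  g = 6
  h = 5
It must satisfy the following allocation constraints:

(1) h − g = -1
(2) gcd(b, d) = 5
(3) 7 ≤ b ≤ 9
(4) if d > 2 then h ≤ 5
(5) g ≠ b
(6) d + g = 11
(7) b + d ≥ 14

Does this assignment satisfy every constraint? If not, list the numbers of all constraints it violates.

(1) h − g = 5 − 6 = -1 — holds.
(2) gcd(9, 5) = 1, not 5 — does not hold.
(3) b = 9 lies in [7, 9] — holds.
(4) d = 5 > 2, so we need h ≤ 5; h = 5 ≤ 5 — holds.
(5) g = 6, b = 9; distinct — holds.
(6) d + g = 5 + 6 = 11 — holds.
(7) b + d = 9 + 5 = 14; 14 ≥ 14 — holds.

Violated: 2.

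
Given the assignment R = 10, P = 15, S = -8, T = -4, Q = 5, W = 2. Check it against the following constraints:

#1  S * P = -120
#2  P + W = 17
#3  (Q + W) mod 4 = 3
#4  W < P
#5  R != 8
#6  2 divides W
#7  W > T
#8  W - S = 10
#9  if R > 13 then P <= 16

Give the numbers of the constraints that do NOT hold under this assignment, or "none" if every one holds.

Yes — all constraints hold.

#1 S * P = -8 * 15 = -120 — OK.
#2 P + W = 15 + 2 = 17 — OK.
#3 Q + W = 7; 7 mod 4 = 3 — OK.
#4 W = 2, P = 15; 2 < 15 — OK.
#5 R = 10, and 10 ≠ 8 — OK.
#6 2 / 2 = 1, so 2 divides 2 — OK.
#7 W = 2, T = -4; 2 > -4 — OK.
#8 W - S = 2 - (-8) = 10 — OK.
#9 R = 10, not > 13; antecedent false, conditional vacuously true — OK.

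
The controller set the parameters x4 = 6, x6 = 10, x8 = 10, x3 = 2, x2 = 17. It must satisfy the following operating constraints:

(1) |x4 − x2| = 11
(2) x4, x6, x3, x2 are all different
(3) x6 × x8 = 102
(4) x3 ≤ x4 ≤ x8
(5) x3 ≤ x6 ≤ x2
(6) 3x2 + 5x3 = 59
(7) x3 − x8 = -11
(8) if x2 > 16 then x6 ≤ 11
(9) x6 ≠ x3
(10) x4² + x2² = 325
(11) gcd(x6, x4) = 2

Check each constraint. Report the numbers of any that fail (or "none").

Violated: 3, 6, and 7.

(1) |6 − 17| = 11 — holds.
(2) values 6, 10, 2, 17 are pairwise distinct — holds.
(3) x6 × x8 = 10 × 10 = 100, not 102 — fails.
(4) values 2 ≤ 6 ≤ 10 — holds.
(5) values 2 ≤ 10 ≤ 17 — holds.
(6) 3x2 + 5x3 = 3(17) + 5(2) = 61, not 59 — fails.
(7) x3 − x8 = 2 − 10 = -8, not -11 — fails.
(8) x2 = 17 > 16, so we need x6 ≤ 11; x6 = 10 ≤ 11 — holds.
(9) x6 = 10, x3 = 2; distinct — holds.
(10) x4² + x2² = 6² + 17² = 36 + 289 = 325 — holds.
(11) gcd(10, 6) = 2 — holds.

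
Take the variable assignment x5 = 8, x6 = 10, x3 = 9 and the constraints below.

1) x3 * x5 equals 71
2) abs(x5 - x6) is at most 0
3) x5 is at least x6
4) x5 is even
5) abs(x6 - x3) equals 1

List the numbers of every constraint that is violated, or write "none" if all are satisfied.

1) x3 * x5 = 9 * 8 = 72, not 71 — fails.
2) abs(8 - 10) = 2; 2 > 0, exceeds bound 0 — fails.
3) x5 = 8, x6 = 10; 8 < 10 (want ≥) — fails.
4) x5 = 8 is even — holds.
5) abs(10 - 9) = 1 — holds.

The assignment fails constraints 1, 2, and 3.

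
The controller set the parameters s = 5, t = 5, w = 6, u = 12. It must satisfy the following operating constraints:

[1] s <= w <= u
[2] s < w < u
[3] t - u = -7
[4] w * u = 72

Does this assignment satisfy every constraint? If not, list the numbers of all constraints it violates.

Yes — all constraints hold.

[1] values 5 <= 6 <= 12 — holds.
[2] values 5 < 6 < 12 — holds.
[3] t - u = 5 - 12 = -7 — holds.
[4] w * u = 6 * 12 = 72 — holds.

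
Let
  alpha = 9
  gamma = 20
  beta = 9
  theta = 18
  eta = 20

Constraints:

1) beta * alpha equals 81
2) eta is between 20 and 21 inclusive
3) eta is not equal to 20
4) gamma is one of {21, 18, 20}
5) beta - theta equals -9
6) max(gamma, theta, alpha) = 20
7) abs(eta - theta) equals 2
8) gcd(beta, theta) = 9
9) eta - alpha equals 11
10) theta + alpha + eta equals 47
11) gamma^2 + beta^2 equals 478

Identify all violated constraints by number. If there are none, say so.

1) beta * alpha = 9 * 9 = 81 — satisfied.
2) eta = 20 lies in [20, 21] — satisfied.
3) eta = 20, but 20 is required to differ — violated.
4) gamma = 20 is in {21, 18, 20} — satisfied.
5) beta - theta = 9 - 18 = -9 — satisfied.
6) max(20, 18, 9) = 20 — satisfied.
7) abs(20 - 18) = 2 — satisfied.
8) gcd(9, 18) = 9 — satisfied.
9) eta - alpha = 20 - 9 = 11 — satisfied.
10) theta + alpha + eta = 18 + 9 + 20 = 47 — satisfied.
11) gamma^2 + beta^2 = 20^2 + 9^2 = 400 + 81 = 481, not 478 — violated.

No — constraints 3 and 11 are not satisfied.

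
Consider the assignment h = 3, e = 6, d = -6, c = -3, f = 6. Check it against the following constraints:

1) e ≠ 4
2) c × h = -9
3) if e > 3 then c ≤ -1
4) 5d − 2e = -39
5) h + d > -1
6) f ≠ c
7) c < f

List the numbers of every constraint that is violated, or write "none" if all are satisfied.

1) e = 6, and 6 ≠ 4  ✔
2) c × h = -3 × 3 = -9  ✔
3) e = 6 > 3, so we need c ≤ -1; c = -3 ≤ -1  ✔
4) 5d − 2e = 5(-6) − 2(6) = -42, not -39  ✘
5) h + d = 3 + (-6) = -3; -3 ≤ -1, bound -1 not met  ✘
6) f = 6, c = -3; distinct  ✔
7) c = -3, f = 6; -3 < 6  ✔

No — constraints 4 and 5 are not satisfied.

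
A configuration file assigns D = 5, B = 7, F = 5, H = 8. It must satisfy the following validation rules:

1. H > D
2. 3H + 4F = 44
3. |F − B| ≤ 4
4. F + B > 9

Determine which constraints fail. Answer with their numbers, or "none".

1. H = 8, D = 5; 8 > 5 — satisfied.
2. 3H + 4F = 3(8) + 4(5) = 44 — satisfied.
3. |5 − 7| = 2; 2 ≤ 4 — satisfied.
4. F + B = 5 + 7 = 12; 12 > 9 — satisfied.

None — every constraint holds.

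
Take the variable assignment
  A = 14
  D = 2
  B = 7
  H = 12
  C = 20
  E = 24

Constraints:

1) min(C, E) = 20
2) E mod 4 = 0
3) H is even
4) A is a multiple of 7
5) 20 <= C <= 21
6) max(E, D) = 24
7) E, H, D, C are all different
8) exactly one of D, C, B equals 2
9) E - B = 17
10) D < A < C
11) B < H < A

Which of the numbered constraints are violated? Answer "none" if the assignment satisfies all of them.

1) min(20, 24) = 20  OK
2) 24 mod 4 = 0  OK
3) H = 12 is even  OK
4) 14 / 7 = 2, so 7 divides 14  OK
5) C = 20 lies in [20, 21]  OK
6) max(24, 2) = 24  OK
7) values 24, 12, 2, 20 are pairwise distinct  OK
8) D=2, C=20, B=7; 1 of them equals 2  OK
9) E - B = 24 - 7 = 17  OK
10) values 2 < 14 < 20  OK
11) values 7 < 12 < 14  OK

Yes — all constraints hold.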